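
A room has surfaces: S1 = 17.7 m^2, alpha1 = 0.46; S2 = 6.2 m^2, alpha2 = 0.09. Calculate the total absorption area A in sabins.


Given surfaces:
  Surface 1: 17.7 * 0.46 = 8.142
  Surface 2: 6.2 * 0.09 = 0.558
Formula: A = sum(Si * alpha_i)
A = 8.142 + 0.558
A = 8.7

8.7 sabins


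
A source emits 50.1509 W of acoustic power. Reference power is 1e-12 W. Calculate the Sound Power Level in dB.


Given values:
  W = 50.1509 W
  W_ref = 1e-12 W
Formula: SWL = 10 * log10(W / W_ref)
Compute ratio: W / W_ref = 50150900000000
Compute log10: log10(50150900000000) = 13.700279
Multiply: SWL = 10 * 13.700279 = 137.0

137.0 dB


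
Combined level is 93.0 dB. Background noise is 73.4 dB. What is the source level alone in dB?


Given values:
  L_total = 93.0 dB, L_bg = 73.4 dB
Formula: L_source = 10 * log10(10^(L_total/10) - 10^(L_bg/10))
Convert to linear:
  10^(93.0/10) = 1995262314.9689
  10^(73.4/10) = 21877616.2395
Difference: 1995262314.9689 - 21877616.2395 = 1973384698.7294
L_source = 10 * log10(1973384698.7294) = 92.95

92.95 dB


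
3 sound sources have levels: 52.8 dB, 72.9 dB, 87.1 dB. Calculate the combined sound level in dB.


Formula: L_total = 10 * log10( sum(10^(Li/10)) )
  Source 1: 10^(52.8/10) = 190546.0718
  Source 2: 10^(72.9/10) = 19498445.9976
  Source 3: 10^(87.1/10) = 512861383.9914
Sum of linear values = 532550376.0608
L_total = 10 * log10(532550376.0608) = 87.26

87.26 dB


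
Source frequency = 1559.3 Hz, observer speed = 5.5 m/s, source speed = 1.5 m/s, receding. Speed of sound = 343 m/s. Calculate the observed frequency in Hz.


Given values:
  f_s = 1559.3 Hz, v_o = 5.5 m/s, v_s = 1.5 m/s
  Direction: receding
Formula: f_o = f_s * (c - v_o) / (c + v_s)
Numerator: c - v_o = 343 - 5.5 = 337.5
Denominator: c + v_s = 343 + 1.5 = 344.5
f_o = 1559.3 * 337.5 / 344.5 = 1527.62

1527.62 Hz


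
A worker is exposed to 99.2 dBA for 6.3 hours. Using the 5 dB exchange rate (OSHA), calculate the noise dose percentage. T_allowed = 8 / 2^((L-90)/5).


Given values:
  L = 99.2 dBA, T = 6.3 hours
Formula: T_allowed = 8 / 2^((L - 90) / 5)
Compute exponent: (99.2 - 90) / 5 = 1.84
Compute 2^(1.84) = 3.5801
T_allowed = 8 / 3.5801 = 2.234574 hours
Dose = (T / T_allowed) * 100
Dose = (6.3 / 2.234574) * 100 = 281.93

281.93 %


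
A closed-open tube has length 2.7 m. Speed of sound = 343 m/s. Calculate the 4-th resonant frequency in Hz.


Given values:
  Tube type: closed-open, L = 2.7 m, c = 343 m/s, n = 4
Formula: f_n = (2n - 1) * c / (4 * L)
Compute 2n - 1 = 2*4 - 1 = 7
Compute 4 * L = 4 * 2.7 = 10.8
f = 7 * 343 / 10.8
f = 222.31

222.31 Hz


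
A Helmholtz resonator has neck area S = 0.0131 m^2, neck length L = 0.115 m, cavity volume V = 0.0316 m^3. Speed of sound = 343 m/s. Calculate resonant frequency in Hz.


Given values:
  S = 0.0131 m^2, L = 0.115 m, V = 0.0316 m^3, c = 343 m/s
Formula: f = (c / (2*pi)) * sqrt(S / (V * L))
Compute V * L = 0.0316 * 0.115 = 0.003634
Compute S / (V * L) = 0.0131 / 0.003634 = 3.6048
Compute sqrt(3.6048) = 1.898631
Compute c / (2*pi) = 343 / 6.283185 = 54.590148
f = 54.590148 * 1.898631 = 103.65

103.65 Hz


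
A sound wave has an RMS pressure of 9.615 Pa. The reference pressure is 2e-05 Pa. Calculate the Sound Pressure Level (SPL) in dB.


Given values:
  p = 9.615 Pa
  p_ref = 2e-05 Pa
Formula: SPL = 20 * log10(p / p_ref)
Compute ratio: p / p_ref = 9.615 / 2e-05 = 480750
Compute log10: log10(480750) = 5.681919
Multiply: SPL = 20 * 5.681919 = 113.64

113.64 dB


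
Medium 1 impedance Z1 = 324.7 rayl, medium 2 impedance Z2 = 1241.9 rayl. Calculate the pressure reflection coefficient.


Given values:
  Z1 = 324.7 rayl, Z2 = 1241.9 rayl
Formula: R = (Z2 - Z1) / (Z2 + Z1)
Numerator: Z2 - Z1 = 1241.9 - 324.7 = 917.2
Denominator: Z2 + Z1 = 1241.9 + 324.7 = 1566.6
R = 917.2 / 1566.6 = 0.5855

0.5855


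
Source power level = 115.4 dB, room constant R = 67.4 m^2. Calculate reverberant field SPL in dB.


Given values:
  Lw = 115.4 dB, R = 67.4 m^2
Formula: SPL = Lw + 10 * log10(4 / R)
Compute 4 / R = 4 / 67.4 = 0.059347
Compute 10 * log10(0.059347) = -12.266
SPL = 115.4 + (-12.266) = 103.13

103.13 dB


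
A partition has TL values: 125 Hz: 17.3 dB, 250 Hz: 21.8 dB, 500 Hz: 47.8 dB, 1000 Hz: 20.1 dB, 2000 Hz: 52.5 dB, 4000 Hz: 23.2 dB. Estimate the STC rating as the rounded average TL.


Given TL values at each frequency:
  125 Hz: 17.3 dB
  250 Hz: 21.8 dB
  500 Hz: 47.8 dB
  1000 Hz: 20.1 dB
  2000 Hz: 52.5 dB
  4000 Hz: 23.2 dB
Formula: STC ~ round(average of TL values)
Sum = 17.3 + 21.8 + 47.8 + 20.1 + 52.5 + 23.2 = 182.7
Average = 182.7 / 6 = 30.45
Rounded: 30

30


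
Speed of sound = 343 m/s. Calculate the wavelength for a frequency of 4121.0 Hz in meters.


Given values:
  c = 343 m/s, f = 4121.0 Hz
Formula: lambda = c / f
lambda = 343 / 4121.0
lambda = 0.0832

0.0832 m


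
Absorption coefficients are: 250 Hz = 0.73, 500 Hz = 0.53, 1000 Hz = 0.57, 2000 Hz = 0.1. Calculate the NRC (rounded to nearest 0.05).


Given values:
  a_250 = 0.73, a_500 = 0.53
  a_1000 = 0.57, a_2000 = 0.1
Formula: NRC = (a250 + a500 + a1000 + a2000) / 4
Sum = 0.73 + 0.53 + 0.57 + 0.1 = 1.93
NRC = 1.93 / 4 = 0.4825
Rounded to nearest 0.05: 0.5

0.5


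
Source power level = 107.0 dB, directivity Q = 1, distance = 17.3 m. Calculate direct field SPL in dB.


Given values:
  Lw = 107.0 dB, Q = 1, r = 17.3 m
Formula: SPL = Lw + 10 * log10(Q / (4 * pi * r^2))
Compute 4 * pi * r^2 = 4 * pi * 17.3^2 = 3760.9891
Compute Q / denom = 1 / 3760.9891 = 0.00026589
Compute 10 * log10(0.00026589) = -35.753
SPL = 107.0 + (-35.753) = 71.25

71.25 dB


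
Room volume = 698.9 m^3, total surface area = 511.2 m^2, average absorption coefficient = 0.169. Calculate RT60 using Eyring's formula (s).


Given values:
  V = 698.9 m^3, S = 511.2 m^2, alpha = 0.169
Formula: RT60 = 0.161 * V / (-S * ln(1 - alpha))
Compute ln(1 - 0.169) = ln(0.831) = -0.185125
Denominator: -511.2 * -0.185125 = 94.6359
Numerator: 0.161 * 698.9 = 112.5229
RT60 = 112.5229 / 94.6359 = 1.189

1.189 s


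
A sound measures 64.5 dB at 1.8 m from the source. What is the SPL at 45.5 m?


Given values:
  SPL1 = 64.5 dB, r1 = 1.8 m, r2 = 45.5 m
Formula: SPL2 = SPL1 - 20 * log10(r2 / r1)
Compute ratio: r2 / r1 = 45.5 / 1.8 = 25.2778
Compute log10: log10(25.2778) = 1.402739
Compute drop: 20 * 1.402739 = 28.0548
SPL2 = 64.5 - 28.0548 = 36.45

36.45 dB


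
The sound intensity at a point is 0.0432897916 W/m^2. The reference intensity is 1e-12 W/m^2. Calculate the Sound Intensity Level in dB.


Given values:
  I = 0.0432897916 W/m^2
  I_ref = 1e-12 W/m^2
Formula: SIL = 10 * log10(I / I_ref)
Compute ratio: I / I_ref = 43289791600
Compute log10: log10(43289791600) = 10.636385
Multiply: SIL = 10 * 10.636385 = 106.36

106.36 dB


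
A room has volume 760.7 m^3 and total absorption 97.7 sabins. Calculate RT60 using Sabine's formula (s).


Given values:
  V = 760.7 m^3
  A = 97.7 sabins
Formula: RT60 = 0.161 * V / A
Numerator: 0.161 * 760.7 = 122.4727
RT60 = 122.4727 / 97.7 = 1.254

1.254 s


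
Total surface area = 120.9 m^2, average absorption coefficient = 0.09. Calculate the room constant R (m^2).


Given values:
  S = 120.9 m^2, alpha = 0.09
Formula: R = S * alpha / (1 - alpha)
Numerator: 120.9 * 0.09 = 10.881
Denominator: 1 - 0.09 = 0.91
R = 10.881 / 0.91 = 11.96

11.96 m^2


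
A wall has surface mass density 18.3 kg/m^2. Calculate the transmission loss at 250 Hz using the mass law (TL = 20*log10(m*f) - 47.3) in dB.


Given values:
  m = 18.3 kg/m^2, f = 250 Hz
Formula: TL = 20 * log10(m * f) - 47.3
Compute m * f = 18.3 * 250 = 4575.0
Compute log10(4575.0) = 3.660391
Compute 20 * 3.660391 = 73.2078
TL = 73.2078 - 47.3 = 25.91

25.91 dB


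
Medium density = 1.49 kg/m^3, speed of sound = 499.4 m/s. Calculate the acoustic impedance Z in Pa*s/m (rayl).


Given values:
  rho = 1.49 kg/m^3
  c = 499.4 m/s
Formula: Z = rho * c
Z = 1.49 * 499.4
Z = 744.11

744.11 rayl


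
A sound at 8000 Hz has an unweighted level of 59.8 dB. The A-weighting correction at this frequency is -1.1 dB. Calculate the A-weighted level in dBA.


Given values:
  SPL = 59.8 dB
  A-weighting at 8000 Hz = -1.1 dB
Formula: L_A = SPL + A_weight
L_A = 59.8 + (-1.1)
L_A = 58.7

58.7 dBA


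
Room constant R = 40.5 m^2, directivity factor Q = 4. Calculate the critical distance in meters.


Given values:
  R = 40.5 m^2, Q = 4
Formula: d_c = 0.141 * sqrt(Q * R)
Compute Q * R = 4 * 40.5 = 162.0
Compute sqrt(162.0) = 12.7279
d_c = 0.141 * 12.7279 = 1.795

1.795 m


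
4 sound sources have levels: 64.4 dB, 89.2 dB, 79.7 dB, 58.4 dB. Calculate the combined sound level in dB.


Formula: L_total = 10 * log10( sum(10^(Li/10)) )
  Source 1: 10^(64.4/10) = 2754228.7033
  Source 2: 10^(89.2/10) = 831763771.1027
  Source 3: 10^(79.7/10) = 93325430.0797
  Source 4: 10^(58.4/10) = 691830.9709
Sum of linear values = 928535260.8566
L_total = 10 * log10(928535260.8566) = 89.68

89.68 dB


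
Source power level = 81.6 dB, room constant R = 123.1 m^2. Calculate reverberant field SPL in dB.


Given values:
  Lw = 81.6 dB, R = 123.1 m^2
Formula: SPL = Lw + 10 * log10(4 / R)
Compute 4 / R = 4 / 123.1 = 0.032494
Compute 10 * log10(0.032494) = -14.882
SPL = 81.6 + (-14.882) = 66.72

66.72 dB


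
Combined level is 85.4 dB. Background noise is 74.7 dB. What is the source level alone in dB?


Given values:
  L_total = 85.4 dB, L_bg = 74.7 dB
Formula: L_source = 10 * log10(10^(L_total/10) - 10^(L_bg/10))
Convert to linear:
  10^(85.4/10) = 346736850.4525
  10^(74.7/10) = 29512092.2667
Difference: 346736850.4525 - 29512092.2667 = 317224758.1858
L_source = 10 * log10(317224758.1858) = 85.01

85.01 dB


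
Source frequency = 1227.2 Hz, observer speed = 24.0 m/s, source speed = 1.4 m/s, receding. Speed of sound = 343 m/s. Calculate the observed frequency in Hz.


Given values:
  f_s = 1227.2 Hz, v_o = 24.0 m/s, v_s = 1.4 m/s
  Direction: receding
Formula: f_o = f_s * (c - v_o) / (c + v_s)
Numerator: c - v_o = 343 - 24.0 = 319.0
Denominator: c + v_s = 343 + 1.4 = 344.4
f_o = 1227.2 * 319.0 / 344.4 = 1136.69

1136.69 Hz


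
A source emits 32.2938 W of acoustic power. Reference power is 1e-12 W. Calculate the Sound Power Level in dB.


Given values:
  W = 32.2938 W
  W_ref = 1e-12 W
Formula: SWL = 10 * log10(W / W_ref)
Compute ratio: W / W_ref = 32293800000000
Compute log10: log10(32293800000000) = 13.509119
Multiply: SWL = 10 * 13.509119 = 135.09

135.09 dB


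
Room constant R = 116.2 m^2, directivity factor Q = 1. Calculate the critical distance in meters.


Given values:
  R = 116.2 m^2, Q = 1
Formula: d_c = 0.141 * sqrt(Q * R)
Compute Q * R = 1 * 116.2 = 116.2
Compute sqrt(116.2) = 10.7796
d_c = 0.141 * 10.7796 = 1.52

1.52 m


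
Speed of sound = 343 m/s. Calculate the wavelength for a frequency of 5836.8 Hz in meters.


Given values:
  c = 343 m/s, f = 5836.8 Hz
Formula: lambda = c / f
lambda = 343 / 5836.8
lambda = 0.0588

0.0588 m


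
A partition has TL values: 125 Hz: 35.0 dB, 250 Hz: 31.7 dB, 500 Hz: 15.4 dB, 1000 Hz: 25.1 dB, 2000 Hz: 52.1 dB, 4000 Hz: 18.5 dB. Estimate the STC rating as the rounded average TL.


Given TL values at each frequency:
  125 Hz: 35.0 dB
  250 Hz: 31.7 dB
  500 Hz: 15.4 dB
  1000 Hz: 25.1 dB
  2000 Hz: 52.1 dB
  4000 Hz: 18.5 dB
Formula: STC ~ round(average of TL values)
Sum = 35.0 + 31.7 + 15.4 + 25.1 + 52.1 + 18.5 = 177.8
Average = 177.8 / 6 = 29.63
Rounded: 30

30


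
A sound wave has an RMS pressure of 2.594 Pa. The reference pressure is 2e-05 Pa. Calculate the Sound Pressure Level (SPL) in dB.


Given values:
  p = 2.594 Pa
  p_ref = 2e-05 Pa
Formula: SPL = 20 * log10(p / p_ref)
Compute ratio: p / p_ref = 2.594 / 2e-05 = 129700
Compute log10: log10(129700) = 5.11294
Multiply: SPL = 20 * 5.11294 = 102.26

102.26 dB


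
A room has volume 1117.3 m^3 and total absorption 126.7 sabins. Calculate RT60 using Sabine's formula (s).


Given values:
  V = 1117.3 m^3
  A = 126.7 sabins
Formula: RT60 = 0.161 * V / A
Numerator: 0.161 * 1117.3 = 179.8853
RT60 = 179.8853 / 126.7 = 1.42

1.42 s


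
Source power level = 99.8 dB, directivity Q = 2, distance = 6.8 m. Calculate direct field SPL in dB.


Given values:
  Lw = 99.8 dB, Q = 2, r = 6.8 m
Formula: SPL = Lw + 10 * log10(Q / (4 * pi * r^2))
Compute 4 * pi * r^2 = 4 * pi * 6.8^2 = 581.069
Compute Q / denom = 2 / 581.069 = 0.00344193
Compute 10 * log10(0.00344193) = -24.632
SPL = 99.8 + (-24.632) = 75.17

75.17 dB


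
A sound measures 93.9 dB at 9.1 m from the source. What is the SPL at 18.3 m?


Given values:
  SPL1 = 93.9 dB, r1 = 9.1 m, r2 = 18.3 m
Formula: SPL2 = SPL1 - 20 * log10(r2 / r1)
Compute ratio: r2 / r1 = 18.3 / 9.1 = 2.011
Compute log10: log10(2.011) = 0.303412
Compute drop: 20 * 0.303412 = 6.0682
SPL2 = 93.9 - 6.0682 = 87.83

87.83 dB


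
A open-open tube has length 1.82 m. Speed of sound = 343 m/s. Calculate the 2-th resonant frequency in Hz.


Given values:
  Tube type: open-open, L = 1.82 m, c = 343 m/s, n = 2
Formula: f_n = n * c / (2 * L)
Compute 2 * L = 2 * 1.82 = 3.64
f = 2 * 343 / 3.64
f = 188.46

188.46 Hz


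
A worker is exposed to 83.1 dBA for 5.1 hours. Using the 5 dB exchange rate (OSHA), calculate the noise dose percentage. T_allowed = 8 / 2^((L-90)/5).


Given values:
  L = 83.1 dBA, T = 5.1 hours
Formula: T_allowed = 8 / 2^((L - 90) / 5)
Compute exponent: (83.1 - 90) / 5 = -1.38
Compute 2^(-1.38) = 0.384219
T_allowed = 8 / 0.384219 = 20.821459 hours
Dose = (T / T_allowed) * 100
Dose = (5.1 / 20.821459) * 100 = 24.49

24.49 %


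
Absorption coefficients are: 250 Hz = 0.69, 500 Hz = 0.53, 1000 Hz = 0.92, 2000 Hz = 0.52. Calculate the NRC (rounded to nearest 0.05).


Given values:
  a_250 = 0.69, a_500 = 0.53
  a_1000 = 0.92, a_2000 = 0.52
Formula: NRC = (a250 + a500 + a1000 + a2000) / 4
Sum = 0.69 + 0.53 + 0.92 + 0.52 = 2.66
NRC = 2.66 / 4 = 0.665
Rounded to nearest 0.05: 0.65

0.65


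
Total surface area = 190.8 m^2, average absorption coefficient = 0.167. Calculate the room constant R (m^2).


Given values:
  S = 190.8 m^2, alpha = 0.167
Formula: R = S * alpha / (1 - alpha)
Numerator: 190.8 * 0.167 = 31.8636
Denominator: 1 - 0.167 = 0.833
R = 31.8636 / 0.833 = 38.25

38.25 m^2


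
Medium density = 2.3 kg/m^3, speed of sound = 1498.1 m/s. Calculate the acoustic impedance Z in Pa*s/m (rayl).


Given values:
  rho = 2.3 kg/m^3
  c = 1498.1 m/s
Formula: Z = rho * c
Z = 2.3 * 1498.1
Z = 3445.63

3445.63 rayl


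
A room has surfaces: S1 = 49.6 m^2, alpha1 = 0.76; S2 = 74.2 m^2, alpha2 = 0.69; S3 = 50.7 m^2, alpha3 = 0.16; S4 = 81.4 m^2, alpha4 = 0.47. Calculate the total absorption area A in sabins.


Given surfaces:
  Surface 1: 49.6 * 0.76 = 37.696
  Surface 2: 74.2 * 0.69 = 51.198
  Surface 3: 50.7 * 0.16 = 8.112
  Surface 4: 81.4 * 0.47 = 38.258
Formula: A = sum(Si * alpha_i)
A = 37.696 + 51.198 + 8.112 + 38.258
A = 135.26

135.26 sabins


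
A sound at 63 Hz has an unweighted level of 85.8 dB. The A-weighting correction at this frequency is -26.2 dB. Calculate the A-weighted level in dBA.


Given values:
  SPL = 85.8 dB
  A-weighting at 63 Hz = -26.2 dB
Formula: L_A = SPL + A_weight
L_A = 85.8 + (-26.2)
L_A = 59.6

59.6 dBA


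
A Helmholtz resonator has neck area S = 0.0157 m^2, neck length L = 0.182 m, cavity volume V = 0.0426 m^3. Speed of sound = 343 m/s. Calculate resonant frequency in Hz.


Given values:
  S = 0.0157 m^2, L = 0.182 m, V = 0.0426 m^3, c = 343 m/s
Formula: f = (c / (2*pi)) * sqrt(S / (V * L))
Compute V * L = 0.0426 * 0.182 = 0.0077532
Compute S / (V * L) = 0.0157 / 0.0077532 = 2.025
Compute sqrt(2.025) = 1.423025
Compute c / (2*pi) = 343 / 6.283185 = 54.590148
f = 54.590148 * 1.423025 = 77.68

77.68 Hz


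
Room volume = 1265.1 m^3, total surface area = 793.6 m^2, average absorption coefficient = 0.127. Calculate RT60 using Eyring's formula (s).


Given values:
  V = 1265.1 m^3, S = 793.6 m^2, alpha = 0.127
Formula: RT60 = 0.161 * V / (-S * ln(1 - alpha))
Compute ln(1 - 0.127) = ln(0.873) = -0.13582
Denominator: -793.6 * -0.13582 = 107.7868
Numerator: 0.161 * 1265.1 = 203.6811
RT60 = 203.6811 / 107.7868 = 1.89

1.89 s


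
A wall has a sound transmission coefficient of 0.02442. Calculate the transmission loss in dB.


Given values:
  tau = 0.02442
Formula: TL = 10 * log10(1 / tau)
Compute 1 / tau = 1 / 0.02442 = 40.95
Compute log10(40.95) = 1.612254
TL = 10 * 1.612254 = 16.12

16.12 dB


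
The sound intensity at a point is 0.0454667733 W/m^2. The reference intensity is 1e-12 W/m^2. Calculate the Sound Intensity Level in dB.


Given values:
  I = 0.0454667733 W/m^2
  I_ref = 1e-12 W/m^2
Formula: SIL = 10 * log10(I / I_ref)
Compute ratio: I / I_ref = 45466773300
Compute log10: log10(45466773300) = 10.657694
Multiply: SIL = 10 * 10.657694 = 106.58

106.58 dB


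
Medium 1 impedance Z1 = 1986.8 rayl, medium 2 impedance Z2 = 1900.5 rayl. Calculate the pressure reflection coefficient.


Given values:
  Z1 = 1986.8 rayl, Z2 = 1900.5 rayl
Formula: R = (Z2 - Z1) / (Z2 + Z1)
Numerator: Z2 - Z1 = 1900.5 - 1986.8 = -86.3
Denominator: Z2 + Z1 = 1900.5 + 1986.8 = 3887.3
R = -86.3 / 3887.3 = -0.0222

-0.0222


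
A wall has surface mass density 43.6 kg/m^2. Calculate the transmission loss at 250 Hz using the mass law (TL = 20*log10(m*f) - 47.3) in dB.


Given values:
  m = 43.6 kg/m^2, f = 250 Hz
Formula: TL = 20 * log10(m * f) - 47.3
Compute m * f = 43.6 * 250 = 10900.0
Compute log10(10900.0) = 4.037426
Compute 20 * 4.037426 = 80.7485
TL = 80.7485 - 47.3 = 33.45

33.45 dB


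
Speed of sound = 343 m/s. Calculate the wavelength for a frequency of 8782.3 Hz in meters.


Given values:
  c = 343 m/s, f = 8782.3 Hz
Formula: lambda = c / f
lambda = 343 / 8782.3
lambda = 0.0391

0.0391 m


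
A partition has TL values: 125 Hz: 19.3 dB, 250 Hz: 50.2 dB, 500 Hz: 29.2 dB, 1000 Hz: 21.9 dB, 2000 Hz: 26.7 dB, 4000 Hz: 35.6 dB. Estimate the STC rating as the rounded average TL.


Given TL values at each frequency:
  125 Hz: 19.3 dB
  250 Hz: 50.2 dB
  500 Hz: 29.2 dB
  1000 Hz: 21.9 dB
  2000 Hz: 26.7 dB
  4000 Hz: 35.6 dB
Formula: STC ~ round(average of TL values)
Sum = 19.3 + 50.2 + 29.2 + 21.9 + 26.7 + 35.6 = 182.9
Average = 182.9 / 6 = 30.48
Rounded: 30

30


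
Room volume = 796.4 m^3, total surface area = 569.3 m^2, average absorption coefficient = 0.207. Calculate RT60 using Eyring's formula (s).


Given values:
  V = 796.4 m^3, S = 569.3 m^2, alpha = 0.207
Formula: RT60 = 0.161 * V / (-S * ln(1 - alpha))
Compute ln(1 - 0.207) = ln(0.793) = -0.231932
Denominator: -569.3 * -0.231932 = 132.0389
Numerator: 0.161 * 796.4 = 128.2204
RT60 = 128.2204 / 132.0389 = 0.971

0.971 s


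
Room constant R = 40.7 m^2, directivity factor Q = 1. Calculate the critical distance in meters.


Given values:
  R = 40.7 m^2, Q = 1
Formula: d_c = 0.141 * sqrt(Q * R)
Compute Q * R = 1 * 40.7 = 40.7
Compute sqrt(40.7) = 6.3797
d_c = 0.141 * 6.3797 = 0.9

0.9 m


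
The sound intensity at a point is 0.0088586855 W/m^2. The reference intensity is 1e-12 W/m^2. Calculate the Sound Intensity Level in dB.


Given values:
  I = 0.0088586855 W/m^2
  I_ref = 1e-12 W/m^2
Formula: SIL = 10 * log10(I / I_ref)
Compute ratio: I / I_ref = 8858685500
Compute log10: log10(8858685500) = 9.947369
Multiply: SIL = 10 * 9.947369 = 99.47

99.47 dB


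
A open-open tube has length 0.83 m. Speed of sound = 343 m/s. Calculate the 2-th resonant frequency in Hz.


Given values:
  Tube type: open-open, L = 0.83 m, c = 343 m/s, n = 2
Formula: f_n = n * c / (2 * L)
Compute 2 * L = 2 * 0.83 = 1.66
f = 2 * 343 / 1.66
f = 413.25

413.25 Hz


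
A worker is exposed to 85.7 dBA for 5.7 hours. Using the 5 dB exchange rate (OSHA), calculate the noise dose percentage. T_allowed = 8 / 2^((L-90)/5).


Given values:
  L = 85.7 dBA, T = 5.7 hours
Formula: T_allowed = 8 / 2^((L - 90) / 5)
Compute exponent: (85.7 - 90) / 5 = -0.86
Compute 2^(-0.86) = 0.550953
T_allowed = 8 / 0.550953 = 14.520295 hours
Dose = (T / T_allowed) * 100
Dose = (5.7 / 14.520295) * 100 = 39.26

39.26 %


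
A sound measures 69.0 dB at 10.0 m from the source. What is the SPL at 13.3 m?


Given values:
  SPL1 = 69.0 dB, r1 = 10.0 m, r2 = 13.3 m
Formula: SPL2 = SPL1 - 20 * log10(r2 / r1)
Compute ratio: r2 / r1 = 13.3 / 10.0 = 1.33
Compute log10: log10(1.33) = 0.123852
Compute drop: 20 * 0.123852 = 2.477
SPL2 = 69.0 - 2.477 = 66.52

66.52 dB


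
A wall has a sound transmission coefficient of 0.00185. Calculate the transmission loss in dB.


Given values:
  tau = 0.00185
Formula: TL = 10 * log10(1 / tau)
Compute 1 / tau = 1 / 0.00185 = 540.5405
Compute log10(540.5405) = 2.732828
TL = 10 * 2.732828 = 27.33

27.33 dB


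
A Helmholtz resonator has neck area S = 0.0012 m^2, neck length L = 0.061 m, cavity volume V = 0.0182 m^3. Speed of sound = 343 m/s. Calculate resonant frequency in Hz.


Given values:
  S = 0.0012 m^2, L = 0.061 m, V = 0.0182 m^3, c = 343 m/s
Formula: f = (c / (2*pi)) * sqrt(S / (V * L))
Compute V * L = 0.0182 * 0.061 = 0.0011102
Compute S / (V * L) = 0.0012 / 0.0011102 = 1.0809
Compute sqrt(1.0809) = 1.039663
Compute c / (2*pi) = 343 / 6.283185 = 54.590148
f = 54.590148 * 1.039663 = 56.76

56.76 Hz


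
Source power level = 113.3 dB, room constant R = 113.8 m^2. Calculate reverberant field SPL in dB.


Given values:
  Lw = 113.3 dB, R = 113.8 m^2
Formula: SPL = Lw + 10 * log10(4 / R)
Compute 4 / R = 4 / 113.8 = 0.035149
Compute 10 * log10(0.035149) = -14.5409
SPL = 113.3 + (-14.5409) = 98.76

98.76 dB


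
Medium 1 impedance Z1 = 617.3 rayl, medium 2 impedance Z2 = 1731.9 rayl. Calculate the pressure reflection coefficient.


Given values:
  Z1 = 617.3 rayl, Z2 = 1731.9 rayl
Formula: R = (Z2 - Z1) / (Z2 + Z1)
Numerator: Z2 - Z1 = 1731.9 - 617.3 = 1114.6
Denominator: Z2 + Z1 = 1731.9 + 617.3 = 2349.2
R = 1114.6 / 2349.2 = 0.4745

0.4745


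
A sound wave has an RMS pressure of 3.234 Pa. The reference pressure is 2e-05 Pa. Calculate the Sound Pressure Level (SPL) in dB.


Given values:
  p = 3.234 Pa
  p_ref = 2e-05 Pa
Formula: SPL = 20 * log10(p / p_ref)
Compute ratio: p / p_ref = 3.234 / 2e-05 = 161700
Compute log10: log10(161700) = 5.20871
Multiply: SPL = 20 * 5.20871 = 104.17

104.17 dB


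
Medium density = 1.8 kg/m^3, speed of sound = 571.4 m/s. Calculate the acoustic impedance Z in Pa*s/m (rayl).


Given values:
  rho = 1.8 kg/m^3
  c = 571.4 m/s
Formula: Z = rho * c
Z = 1.8 * 571.4
Z = 1028.52

1028.52 rayl


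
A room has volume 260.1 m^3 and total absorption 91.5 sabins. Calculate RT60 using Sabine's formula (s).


Given values:
  V = 260.1 m^3
  A = 91.5 sabins
Formula: RT60 = 0.161 * V / A
Numerator: 0.161 * 260.1 = 41.8761
RT60 = 41.8761 / 91.5 = 0.458

0.458 s


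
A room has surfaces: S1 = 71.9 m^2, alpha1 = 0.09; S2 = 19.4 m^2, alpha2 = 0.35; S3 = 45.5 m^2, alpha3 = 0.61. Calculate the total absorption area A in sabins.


Given surfaces:
  Surface 1: 71.9 * 0.09 = 6.471
  Surface 2: 19.4 * 0.35 = 6.79
  Surface 3: 45.5 * 0.61 = 27.755
Formula: A = sum(Si * alpha_i)
A = 6.471 + 6.79 + 27.755
A = 41.02

41.02 sabins


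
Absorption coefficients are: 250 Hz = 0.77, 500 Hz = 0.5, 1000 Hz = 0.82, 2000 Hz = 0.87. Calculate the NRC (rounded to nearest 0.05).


Given values:
  a_250 = 0.77, a_500 = 0.5
  a_1000 = 0.82, a_2000 = 0.87
Formula: NRC = (a250 + a500 + a1000 + a2000) / 4
Sum = 0.77 + 0.5 + 0.82 + 0.87 = 2.96
NRC = 2.96 / 4 = 0.74
Rounded to nearest 0.05: 0.75

0.75


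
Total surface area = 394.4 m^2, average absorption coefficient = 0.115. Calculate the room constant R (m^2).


Given values:
  S = 394.4 m^2, alpha = 0.115
Formula: R = S * alpha / (1 - alpha)
Numerator: 394.4 * 0.115 = 45.356
Denominator: 1 - 0.115 = 0.885
R = 45.356 / 0.885 = 51.25

51.25 m^2


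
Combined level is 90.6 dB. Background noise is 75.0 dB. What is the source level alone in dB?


Given values:
  L_total = 90.6 dB, L_bg = 75.0 dB
Formula: L_source = 10 * log10(10^(L_total/10) - 10^(L_bg/10))
Convert to linear:
  10^(90.6/10) = 1148153621.4969
  10^(75.0/10) = 31622776.6017
Difference: 1148153621.4969 - 31622776.6017 = 1116530844.8952
L_source = 10 * log10(1116530844.8952) = 90.48

90.48 dB


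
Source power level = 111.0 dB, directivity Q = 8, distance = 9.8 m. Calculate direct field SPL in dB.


Given values:
  Lw = 111.0 dB, Q = 8, r = 9.8 m
Formula: SPL = Lw + 10 * log10(Q / (4 * pi * r^2))
Compute 4 * pi * r^2 = 4 * pi * 9.8^2 = 1206.8742
Compute Q / denom = 8 / 1206.8742 = 0.00662869
Compute 10 * log10(0.00662869) = -21.7857
SPL = 111.0 + (-21.7857) = 89.21

89.21 dB


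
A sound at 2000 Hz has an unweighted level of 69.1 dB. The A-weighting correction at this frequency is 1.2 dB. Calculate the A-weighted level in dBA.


Given values:
  SPL = 69.1 dB
  A-weighting at 2000 Hz = 1.2 dB
Formula: L_A = SPL + A_weight
L_A = 69.1 + (1.2)
L_A = 70.3

70.3 dBA


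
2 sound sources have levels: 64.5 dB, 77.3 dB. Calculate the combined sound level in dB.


Formula: L_total = 10 * log10( sum(10^(Li/10)) )
  Source 1: 10^(64.5/10) = 2818382.9313
  Source 2: 10^(77.3/10) = 53703179.637
Sum of linear values = 56521562.5683
L_total = 10 * log10(56521562.5683) = 77.52

77.52 dB


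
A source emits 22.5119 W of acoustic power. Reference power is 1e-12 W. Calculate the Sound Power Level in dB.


Given values:
  W = 22.5119 W
  W_ref = 1e-12 W
Formula: SWL = 10 * log10(W / W_ref)
Compute ratio: W / W_ref = 22511900000000
Compute log10: log10(22511900000000) = 13.352412
Multiply: SWL = 10 * 13.352412 = 133.52

133.52 dB


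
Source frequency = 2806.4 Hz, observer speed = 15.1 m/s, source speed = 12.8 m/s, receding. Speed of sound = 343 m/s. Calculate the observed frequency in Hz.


Given values:
  f_s = 2806.4 Hz, v_o = 15.1 m/s, v_s = 12.8 m/s
  Direction: receding
Formula: f_o = f_s * (c - v_o) / (c + v_s)
Numerator: c - v_o = 343 - 15.1 = 327.9
Denominator: c + v_s = 343 + 12.8 = 355.8
f_o = 2806.4 * 327.9 / 355.8 = 2586.34

2586.34 Hz


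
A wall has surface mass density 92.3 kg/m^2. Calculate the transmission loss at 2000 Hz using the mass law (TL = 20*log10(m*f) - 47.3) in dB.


Given values:
  m = 92.3 kg/m^2, f = 2000 Hz
Formula: TL = 20 * log10(m * f) - 47.3
Compute m * f = 92.3 * 2000 = 184600.0
Compute log10(184600.0) = 5.266232
Compute 20 * 5.266232 = 105.3246
TL = 105.3246 - 47.3 = 58.02

58.02 dB


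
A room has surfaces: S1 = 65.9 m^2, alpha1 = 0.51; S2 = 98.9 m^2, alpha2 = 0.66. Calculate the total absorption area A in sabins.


Given surfaces:
  Surface 1: 65.9 * 0.51 = 33.609
  Surface 2: 98.9 * 0.66 = 65.274
Formula: A = sum(Si * alpha_i)
A = 33.609 + 65.274
A = 98.88

98.88 sabins


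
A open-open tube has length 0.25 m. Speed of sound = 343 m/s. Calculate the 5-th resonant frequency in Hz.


Given values:
  Tube type: open-open, L = 0.25 m, c = 343 m/s, n = 5
Formula: f_n = n * c / (2 * L)
Compute 2 * L = 2 * 0.25 = 0.5
f = 5 * 343 / 0.5
f = 3430.0

3430.0 Hz


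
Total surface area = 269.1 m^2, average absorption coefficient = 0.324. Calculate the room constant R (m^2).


Given values:
  S = 269.1 m^2, alpha = 0.324
Formula: R = S * alpha / (1 - alpha)
Numerator: 269.1 * 0.324 = 87.1884
Denominator: 1 - 0.324 = 0.676
R = 87.1884 / 0.676 = 128.98

128.98 m^2


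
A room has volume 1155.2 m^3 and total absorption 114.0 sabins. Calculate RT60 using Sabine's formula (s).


Given values:
  V = 1155.2 m^3
  A = 114.0 sabins
Formula: RT60 = 0.161 * V / A
Numerator: 0.161 * 1155.2 = 185.9872
RT60 = 185.9872 / 114.0 = 1.631

1.631 s


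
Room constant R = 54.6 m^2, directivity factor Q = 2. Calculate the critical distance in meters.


Given values:
  R = 54.6 m^2, Q = 2
Formula: d_c = 0.141 * sqrt(Q * R)
Compute Q * R = 2 * 54.6 = 109.2
Compute sqrt(109.2) = 10.4499
d_c = 0.141 * 10.4499 = 1.473

1.473 m


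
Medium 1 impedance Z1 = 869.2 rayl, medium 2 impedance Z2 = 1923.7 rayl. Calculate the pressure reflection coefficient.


Given values:
  Z1 = 869.2 rayl, Z2 = 1923.7 rayl
Formula: R = (Z2 - Z1) / (Z2 + Z1)
Numerator: Z2 - Z1 = 1923.7 - 869.2 = 1054.5
Denominator: Z2 + Z1 = 1923.7 + 869.2 = 2792.9
R = 1054.5 / 2792.9 = 0.3776

0.3776


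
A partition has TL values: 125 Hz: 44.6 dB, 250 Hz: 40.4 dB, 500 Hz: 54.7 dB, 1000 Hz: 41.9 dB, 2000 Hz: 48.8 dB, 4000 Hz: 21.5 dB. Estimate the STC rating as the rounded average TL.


Given TL values at each frequency:
  125 Hz: 44.6 dB
  250 Hz: 40.4 dB
  500 Hz: 54.7 dB
  1000 Hz: 41.9 dB
  2000 Hz: 48.8 dB
  4000 Hz: 21.5 dB
Formula: STC ~ round(average of TL values)
Sum = 44.6 + 40.4 + 54.7 + 41.9 + 48.8 + 21.5 = 251.9
Average = 251.9 / 6 = 41.98
Rounded: 42

42


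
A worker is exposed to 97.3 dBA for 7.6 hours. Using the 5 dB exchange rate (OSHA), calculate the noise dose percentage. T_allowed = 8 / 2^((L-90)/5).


Given values:
  L = 97.3 dBA, T = 7.6 hours
Formula: T_allowed = 8 / 2^((L - 90) / 5)
Compute exponent: (97.3 - 90) / 5 = 1.46
Compute 2^(1.46) = 2.751084
T_allowed = 8 / 2.751084 = 2.907945 hours
Dose = (T / T_allowed) * 100
Dose = (7.6 / 2.907945) * 100 = 261.35

261.35 %


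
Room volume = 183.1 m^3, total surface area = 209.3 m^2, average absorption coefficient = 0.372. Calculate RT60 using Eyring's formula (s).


Given values:
  V = 183.1 m^3, S = 209.3 m^2, alpha = 0.372
Formula: RT60 = 0.161 * V / (-S * ln(1 - alpha))
Compute ln(1 - 0.372) = ln(0.628) = -0.465215
Denominator: -209.3 * -0.465215 = 97.3695
Numerator: 0.161 * 183.1 = 29.4791
RT60 = 29.4791 / 97.3695 = 0.303

0.303 s


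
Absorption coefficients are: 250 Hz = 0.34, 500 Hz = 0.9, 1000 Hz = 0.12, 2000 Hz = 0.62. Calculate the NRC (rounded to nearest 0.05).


Given values:
  a_250 = 0.34, a_500 = 0.9
  a_1000 = 0.12, a_2000 = 0.62
Formula: NRC = (a250 + a500 + a1000 + a2000) / 4
Sum = 0.34 + 0.9 + 0.12 + 0.62 = 1.98
NRC = 1.98 / 4 = 0.495
Rounded to nearest 0.05: 0.5

0.5


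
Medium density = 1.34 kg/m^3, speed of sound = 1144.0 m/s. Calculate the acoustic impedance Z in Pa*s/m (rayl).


Given values:
  rho = 1.34 kg/m^3
  c = 1144.0 m/s
Formula: Z = rho * c
Z = 1.34 * 1144.0
Z = 1532.96

1532.96 rayl


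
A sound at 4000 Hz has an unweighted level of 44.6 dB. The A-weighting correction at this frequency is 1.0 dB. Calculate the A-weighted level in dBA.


Given values:
  SPL = 44.6 dB
  A-weighting at 4000 Hz = 1.0 dB
Formula: L_A = SPL + A_weight
L_A = 44.6 + (1.0)
L_A = 45.6

45.6 dBA


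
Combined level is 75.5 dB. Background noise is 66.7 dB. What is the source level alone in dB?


Given values:
  L_total = 75.5 dB, L_bg = 66.7 dB
Formula: L_source = 10 * log10(10^(L_total/10) - 10^(L_bg/10))
Convert to linear:
  10^(75.5/10) = 35481338.9234
  10^(66.7/10) = 4677351.4129
Difference: 35481338.9234 - 4677351.4129 = 30803987.5105
L_source = 10 * log10(30803987.5105) = 74.89

74.89 dB


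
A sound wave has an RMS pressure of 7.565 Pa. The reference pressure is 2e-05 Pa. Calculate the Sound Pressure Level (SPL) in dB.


Given values:
  p = 7.565 Pa
  p_ref = 2e-05 Pa
Formula: SPL = 20 * log10(p / p_ref)
Compute ratio: p / p_ref = 7.565 / 2e-05 = 378250
Compute log10: log10(378250) = 5.577779
Multiply: SPL = 20 * 5.577779 = 111.56

111.56 dB


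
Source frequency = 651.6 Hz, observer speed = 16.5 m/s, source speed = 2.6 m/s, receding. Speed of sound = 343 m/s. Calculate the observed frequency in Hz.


Given values:
  f_s = 651.6 Hz, v_o = 16.5 m/s, v_s = 2.6 m/s
  Direction: receding
Formula: f_o = f_s * (c - v_o) / (c + v_s)
Numerator: c - v_o = 343 - 16.5 = 326.5
Denominator: c + v_s = 343 + 2.6 = 345.6
f_o = 651.6 * 326.5 / 345.6 = 615.59

615.59 Hz


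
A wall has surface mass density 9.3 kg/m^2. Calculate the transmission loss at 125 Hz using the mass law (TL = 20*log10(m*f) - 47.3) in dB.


Given values:
  m = 9.3 kg/m^2, f = 125 Hz
Formula: TL = 20 * log10(m * f) - 47.3
Compute m * f = 9.3 * 125 = 1162.5
Compute log10(1162.5) = 3.065393
Compute 20 * 3.065393 = 61.3079
TL = 61.3079 - 47.3 = 14.01

14.01 dB


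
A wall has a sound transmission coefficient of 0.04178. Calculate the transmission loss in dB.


Given values:
  tau = 0.04178
Formula: TL = 10 * log10(1 / tau)
Compute 1 / tau = 1 / 0.04178 = 23.9349
Compute log10(23.9349) = 1.379032
TL = 10 * 1.379032 = 13.79

13.79 dB


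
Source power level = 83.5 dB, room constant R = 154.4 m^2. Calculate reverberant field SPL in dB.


Given values:
  Lw = 83.5 dB, R = 154.4 m^2
Formula: SPL = Lw + 10 * log10(4 / R)
Compute 4 / R = 4 / 154.4 = 0.025907
Compute 10 * log10(0.025907) = -15.8658
SPL = 83.5 + (-15.8658) = 67.63

67.63 dB


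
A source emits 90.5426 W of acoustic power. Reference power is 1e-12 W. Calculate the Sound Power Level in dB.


Given values:
  W = 90.5426 W
  W_ref = 1e-12 W
Formula: SWL = 10 * log10(W / W_ref)
Compute ratio: W / W_ref = 90542600000000
Compute log10: log10(90542600000000) = 13.956853
Multiply: SWL = 10 * 13.956853 = 139.57

139.57 dB


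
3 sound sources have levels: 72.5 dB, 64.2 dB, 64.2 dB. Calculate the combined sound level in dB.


Formula: L_total = 10 * log10( sum(10^(Li/10)) )
  Source 1: 10^(72.5/10) = 17782794.1004
  Source 2: 10^(64.2/10) = 2630267.9919
  Source 3: 10^(64.2/10) = 2630267.9919
Sum of linear values = 23043330.0842
L_total = 10 * log10(23043330.0842) = 73.63

73.63 dB


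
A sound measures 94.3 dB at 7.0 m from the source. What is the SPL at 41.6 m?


Given values:
  SPL1 = 94.3 dB, r1 = 7.0 m, r2 = 41.6 m
Formula: SPL2 = SPL1 - 20 * log10(r2 / r1)
Compute ratio: r2 / r1 = 41.6 / 7.0 = 5.9429
Compute log10: log10(5.9429) = 0.773998
Compute drop: 20 * 0.773998 = 15.48
SPL2 = 94.3 - 15.48 = 78.82

78.82 dB


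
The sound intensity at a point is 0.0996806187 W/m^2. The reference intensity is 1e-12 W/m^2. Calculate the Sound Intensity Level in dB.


Given values:
  I = 0.0996806187 W/m^2
  I_ref = 1e-12 W/m^2
Formula: SIL = 10 * log10(I / I_ref)
Compute ratio: I / I_ref = 99680618700
Compute log10: log10(99680618700) = 10.998611
Multiply: SIL = 10 * 10.998611 = 109.99

109.99 dB


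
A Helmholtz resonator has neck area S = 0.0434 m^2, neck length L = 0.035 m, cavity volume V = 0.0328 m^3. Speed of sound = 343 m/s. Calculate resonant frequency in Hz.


Given values:
  S = 0.0434 m^2, L = 0.035 m, V = 0.0328 m^3, c = 343 m/s
Formula: f = (c / (2*pi)) * sqrt(S / (V * L))
Compute V * L = 0.0328 * 0.035 = 0.001148
Compute S / (V * L) = 0.0434 / 0.001148 = 37.8049
Compute sqrt(37.8049) = 6.148569
Compute c / (2*pi) = 343 / 6.283185 = 54.590148
f = 54.590148 * 6.148569 = 335.65

335.65 Hz


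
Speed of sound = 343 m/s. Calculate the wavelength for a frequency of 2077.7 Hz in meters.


Given values:
  c = 343 m/s, f = 2077.7 Hz
Formula: lambda = c / f
lambda = 343 / 2077.7
lambda = 0.1651

0.1651 m


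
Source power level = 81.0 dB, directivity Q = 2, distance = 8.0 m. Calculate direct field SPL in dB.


Given values:
  Lw = 81.0 dB, Q = 2, r = 8.0 m
Formula: SPL = Lw + 10 * log10(Q / (4 * pi * r^2))
Compute 4 * pi * r^2 = 4 * pi * 8.0^2 = 804.2477
Compute Q / denom = 2 / 804.2477 = 0.0024868
Compute 10 * log10(0.0024868) = -26.0436
SPL = 81.0 + (-26.0436) = 54.96

54.96 dB


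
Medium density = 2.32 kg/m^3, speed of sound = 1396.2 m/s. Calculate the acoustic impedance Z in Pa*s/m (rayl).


Given values:
  rho = 2.32 kg/m^3
  c = 1396.2 m/s
Formula: Z = rho * c
Z = 2.32 * 1396.2
Z = 3239.18

3239.18 rayl


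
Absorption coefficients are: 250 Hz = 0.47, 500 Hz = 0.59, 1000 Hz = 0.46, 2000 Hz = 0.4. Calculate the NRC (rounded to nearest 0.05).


Given values:
  a_250 = 0.47, a_500 = 0.59
  a_1000 = 0.46, a_2000 = 0.4
Formula: NRC = (a250 + a500 + a1000 + a2000) / 4
Sum = 0.47 + 0.59 + 0.46 + 0.4 = 1.92
NRC = 1.92 / 4 = 0.48
Rounded to nearest 0.05: 0.5

0.5


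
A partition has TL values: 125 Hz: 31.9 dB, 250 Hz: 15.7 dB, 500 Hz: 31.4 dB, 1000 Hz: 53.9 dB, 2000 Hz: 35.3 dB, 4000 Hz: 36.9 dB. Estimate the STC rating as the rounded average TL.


Given TL values at each frequency:
  125 Hz: 31.9 dB
  250 Hz: 15.7 dB
  500 Hz: 31.4 dB
  1000 Hz: 53.9 dB
  2000 Hz: 35.3 dB
  4000 Hz: 36.9 dB
Formula: STC ~ round(average of TL values)
Sum = 31.9 + 15.7 + 31.4 + 53.9 + 35.3 + 36.9 = 205.1
Average = 205.1 / 6 = 34.18
Rounded: 34

34


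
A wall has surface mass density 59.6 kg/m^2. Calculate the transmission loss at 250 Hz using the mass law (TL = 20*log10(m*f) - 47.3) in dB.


Given values:
  m = 59.6 kg/m^2, f = 250 Hz
Formula: TL = 20 * log10(m * f) - 47.3
Compute m * f = 59.6 * 250 = 14900.0
Compute log10(14900.0) = 4.173186
Compute 20 * 4.173186 = 83.4637
TL = 83.4637 - 47.3 = 36.16

36.16 dB


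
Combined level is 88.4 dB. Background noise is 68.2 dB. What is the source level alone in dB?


Given values:
  L_total = 88.4 dB, L_bg = 68.2 dB
Formula: L_source = 10 * log10(10^(L_total/10) - 10^(L_bg/10))
Convert to linear:
  10^(88.4/10) = 691830970.9189
  10^(68.2/10) = 6606934.4801
Difference: 691830970.9189 - 6606934.4801 = 685224036.4388
L_source = 10 * log10(685224036.4388) = 88.36

88.36 dB


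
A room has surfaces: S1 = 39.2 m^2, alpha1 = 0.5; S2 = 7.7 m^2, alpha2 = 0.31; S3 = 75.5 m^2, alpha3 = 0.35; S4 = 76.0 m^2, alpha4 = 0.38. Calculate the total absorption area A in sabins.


Given surfaces:
  Surface 1: 39.2 * 0.5 = 19.6
  Surface 2: 7.7 * 0.31 = 2.387
  Surface 3: 75.5 * 0.35 = 26.425
  Surface 4: 76.0 * 0.38 = 28.88
Formula: A = sum(Si * alpha_i)
A = 19.6 + 2.387 + 26.425 + 28.88
A = 77.29

77.29 sabins


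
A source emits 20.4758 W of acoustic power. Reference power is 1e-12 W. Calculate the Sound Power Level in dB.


Given values:
  W = 20.4758 W
  W_ref = 1e-12 W
Formula: SWL = 10 * log10(W / W_ref)
Compute ratio: W / W_ref = 20475800000000
Compute log10: log10(20475800000000) = 13.311241
Multiply: SWL = 10 * 13.311241 = 133.11

133.11 dB


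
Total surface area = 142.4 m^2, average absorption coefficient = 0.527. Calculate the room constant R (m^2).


Given values:
  S = 142.4 m^2, alpha = 0.527
Formula: R = S * alpha / (1 - alpha)
Numerator: 142.4 * 0.527 = 75.0448
Denominator: 1 - 0.527 = 0.473
R = 75.0448 / 0.473 = 158.66

158.66 m^2


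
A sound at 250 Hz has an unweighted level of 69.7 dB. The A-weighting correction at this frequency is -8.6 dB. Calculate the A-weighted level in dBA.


Given values:
  SPL = 69.7 dB
  A-weighting at 250 Hz = -8.6 dB
Formula: L_A = SPL + A_weight
L_A = 69.7 + (-8.6)
L_A = 61.1

61.1 dBA


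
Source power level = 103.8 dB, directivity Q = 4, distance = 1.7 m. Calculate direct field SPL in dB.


Given values:
  Lw = 103.8 dB, Q = 4, r = 1.7 m
Formula: SPL = Lw + 10 * log10(Q / (4 * pi * r^2))
Compute 4 * pi * r^2 = 4 * pi * 1.7^2 = 36.3168
Compute Q / denom = 4 / 36.3168 = 0.11014186
Compute 10 * log10(0.11014186) = -9.5805
SPL = 103.8 + (-9.5805) = 94.22

94.22 dB


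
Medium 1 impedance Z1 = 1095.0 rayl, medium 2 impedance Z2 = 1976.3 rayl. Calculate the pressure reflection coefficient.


Given values:
  Z1 = 1095.0 rayl, Z2 = 1976.3 rayl
Formula: R = (Z2 - Z1) / (Z2 + Z1)
Numerator: Z2 - Z1 = 1976.3 - 1095.0 = 881.3
Denominator: Z2 + Z1 = 1976.3 + 1095.0 = 3071.3
R = 881.3 / 3071.3 = 0.2869

0.2869


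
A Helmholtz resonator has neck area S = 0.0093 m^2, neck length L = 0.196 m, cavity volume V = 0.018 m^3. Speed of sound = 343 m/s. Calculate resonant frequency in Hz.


Given values:
  S = 0.0093 m^2, L = 0.196 m, V = 0.018 m^3, c = 343 m/s
Formula: f = (c / (2*pi)) * sqrt(S / (V * L))
Compute V * L = 0.018 * 0.196 = 0.003528
Compute S / (V * L) = 0.0093 / 0.003528 = 2.6361
Compute sqrt(2.6361) = 1.623607
Compute c / (2*pi) = 343 / 6.283185 = 54.590148
f = 54.590148 * 1.623607 = 88.63

88.63 Hz


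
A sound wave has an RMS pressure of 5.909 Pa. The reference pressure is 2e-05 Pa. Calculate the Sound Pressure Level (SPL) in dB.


Given values:
  p = 5.909 Pa
  p_ref = 2e-05 Pa
Formula: SPL = 20 * log10(p / p_ref)
Compute ratio: p / p_ref = 5.909 / 2e-05 = 295450
Compute log10: log10(295450) = 5.470484
Multiply: SPL = 20 * 5.470484 = 109.41

109.41 dB


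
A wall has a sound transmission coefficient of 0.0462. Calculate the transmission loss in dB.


Given values:
  tau = 0.0462
Formula: TL = 10 * log10(1 / tau)
Compute 1 / tau = 1 / 0.0462 = 21.645
Compute log10(21.645) = 1.335358
TL = 10 * 1.335358 = 13.35

13.35 dB
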